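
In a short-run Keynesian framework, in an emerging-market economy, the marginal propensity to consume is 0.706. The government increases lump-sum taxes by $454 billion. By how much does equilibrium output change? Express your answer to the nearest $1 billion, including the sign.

−$1,090 billion

A lump-sum tax change of +$454 billion shifts disposable income by −$454 billion; first-round consumption changes by −c × ΔT = −0.706 × (+$454 billion) = −$320.524 billion.
Expenditure multiplier = 1/(1 − MPC) = 1/(1 − 0.706) = 1/0.294 ≈ 3.401.
The tax multiplier is −c × k ≈ −2.401, so ΔY = k × (−c·ΔT) = (−$320.524 billion) / 0.294 ≈ −$1,090 billion.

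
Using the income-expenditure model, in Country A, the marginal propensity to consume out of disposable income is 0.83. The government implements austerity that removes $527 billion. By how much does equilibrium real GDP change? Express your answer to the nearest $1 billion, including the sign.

Expenditure multiplier = 1/(1 − MPC) = 1/(1 − 0.83) = 1/0.17 ≈ 5.882.
ΔY = k × ΔG = (−$527 billion) / 0.17 = −$3,100 billion.

−$3,100 billion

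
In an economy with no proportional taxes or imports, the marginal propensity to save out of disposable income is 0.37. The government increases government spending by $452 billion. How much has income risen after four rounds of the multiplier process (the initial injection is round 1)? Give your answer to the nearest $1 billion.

MPC = 1 − MPS = 1 − 0.37 = 0.63.
Round 1 adds ΔG = $452 billion; each later round is MPC = 0.63 times the previous.
After 4 rounds: 452 + 284.76 + 179.3988 + 113.021244 = ΔG·(1 − c^4)/(1 − c) = 452 × (1 − 0.15752961)/0.37 ≈ $1,029 billion.

$1,029 billion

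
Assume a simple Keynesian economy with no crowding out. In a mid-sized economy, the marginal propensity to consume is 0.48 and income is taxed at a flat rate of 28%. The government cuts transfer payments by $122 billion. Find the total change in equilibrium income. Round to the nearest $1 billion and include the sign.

The transfer change shifts disposable income by −$122 billion, so first-round consumption changes by c·ΔTR = 0.48 × (−$122 billion) = −$58.56 billion.
Expenditure multiplier = 1/(1 − c(1−t)) = 1/(1 − 0.48×0.72) = 1/0.6544 ≈ 1.528.
The transfer multiplier is c × k ≈ 0.733, so ΔY = k × (c·ΔTR) = (−$58.56 billion) / 0.6544 ≈ −$89 billion.

−$89 billion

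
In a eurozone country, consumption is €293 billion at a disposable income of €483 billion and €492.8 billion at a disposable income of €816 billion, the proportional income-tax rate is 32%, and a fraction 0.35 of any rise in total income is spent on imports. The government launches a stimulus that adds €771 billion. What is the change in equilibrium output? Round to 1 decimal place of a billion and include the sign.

MPC = ΔC/ΔYd = (492.8 − 293)/(816 − 483) = 199.8/333 = 0.6.
Government-spending multiplier = 1/(1 − c(1−t) + m) = 1/(1 − 0.6×0.68 + 0.35) = 1/0.942 ≈ 1.062.
ΔY = k × ΔG = (+€771 billion) / 0.942 ≈ +€818.5 billion.

+€818.5 billion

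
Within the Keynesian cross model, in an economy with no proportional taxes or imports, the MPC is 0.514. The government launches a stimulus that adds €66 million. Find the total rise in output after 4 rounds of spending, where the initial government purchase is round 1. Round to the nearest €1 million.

€126 million

Round 1 adds ΔG = €66 million; each later round is MPC = 0.514 times the previous.
After 4 rounds: 66 + 33.924 + 17.436936 + 8.962585104 = ΔG·(1 − c^4)/(1 − c) = 66 × (1 − 0.069799526416)/0.486 ≈ €126 million.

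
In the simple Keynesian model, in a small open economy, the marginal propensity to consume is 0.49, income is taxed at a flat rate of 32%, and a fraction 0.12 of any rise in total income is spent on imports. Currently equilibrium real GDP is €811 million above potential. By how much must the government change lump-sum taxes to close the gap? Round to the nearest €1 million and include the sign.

Spending multiplier = 1/(1 − c(1−t) + m) = 1/(1 − 0.49×0.68 + 0.12) = 1/0.7868 ≈ 1.271.
Tax multiplier = −c·k = −0.49/0.7868 ≈ −0.623. Need ΔY = −€811 million, so ΔT = ΔY/(−c·k) = −(−€811 million) × 0.7868 / 0.49 ≈ +€1,302 million.
The government should raise lump-sum taxes by €1,302 million.

+€1,302 million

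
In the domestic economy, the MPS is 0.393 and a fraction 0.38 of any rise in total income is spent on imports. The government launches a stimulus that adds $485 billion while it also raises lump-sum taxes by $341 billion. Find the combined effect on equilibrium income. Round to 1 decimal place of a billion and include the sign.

+$359.7 billion

MPC = 1 − MPS = 1 − 0.393 = 0.607.
Expenditure multiplier = 1/(1 − c + m) = 1/(1 − 0.607 + 0.38) = 1/0.773 ≈ 1.294.
ΔG contributes k·ΔG = (+$485 billion) / 0.773 ≈ +$627.4 billion.
ΔT of +$341 billion changes first-round spending by −c·ΔT = −$206.987 billion, contributing k·(−c·ΔT) = (−$206.987 billion) / 0.773 ≈ −$267.8 billion.
Net ΔY = k(ΔG − c·ΔT) = (+$278.013 billion) / 0.773 ≈ +$359.7 billion.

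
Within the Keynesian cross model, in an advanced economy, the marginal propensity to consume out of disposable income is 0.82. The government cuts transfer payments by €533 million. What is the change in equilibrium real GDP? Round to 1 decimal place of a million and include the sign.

−€2,428.1 million

The transfer change shifts disposable income by −€533 million, so first-round consumption changes by c·ΔTR = 0.82 × (−€533 million) = −€437.06 million.
Expenditure multiplier = 1/(1 − MPC) = 1/(1 − 0.82) = 1/0.18 ≈ 5.556.
The transfer multiplier is c × k ≈ 4.556, so ΔY = k × (c·ΔTR) = (−€437.06 million) / 0.18 ≈ −€2,428.1 million.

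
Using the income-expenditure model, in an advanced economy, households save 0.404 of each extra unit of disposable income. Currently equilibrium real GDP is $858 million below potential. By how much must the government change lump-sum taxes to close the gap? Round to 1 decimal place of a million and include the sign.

−$581.6 million

MPC = 1 − MPS = 1 − 0.404 = 0.596.
Spending multiplier = 1/(1 − MPC) = 1/(1 − 0.596) = 1/0.404 ≈ 2.475.
Tax multiplier = −c·k = −0.596/0.404 ≈ −1.475. Need ΔY = +$858 million, so ΔT = ΔY/(−c·k) = −(+$858 million) × 0.404 / 0.596 ≈ −$581.6 million.
The government should cut lump-sum taxes by $581.6 million.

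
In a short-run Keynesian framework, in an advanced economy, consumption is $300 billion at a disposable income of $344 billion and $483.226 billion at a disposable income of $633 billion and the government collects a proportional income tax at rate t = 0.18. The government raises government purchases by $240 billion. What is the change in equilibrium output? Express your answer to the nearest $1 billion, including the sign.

MPC = ΔC/ΔYd = (483.226 − 300)/(633 − 344) = 183.226/289 = 0.634.
Spending multiplier = 1/(1 − c(1−t)) = 1/(1 − 0.634×0.82) = 1/0.48012 ≈ 2.083.
ΔY = k × ΔG = (+$240 billion) / 0.48012 ≈ +$500 billion.

+$500 billion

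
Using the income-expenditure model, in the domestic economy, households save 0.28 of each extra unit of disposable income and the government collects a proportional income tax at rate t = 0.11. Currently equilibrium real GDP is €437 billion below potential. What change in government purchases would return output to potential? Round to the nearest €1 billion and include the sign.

MPC = 1 − MPS = 1 − 0.28 = 0.72.
Spending multiplier = 1/(1 − c(1−t)) = 1/(1 − 0.72×0.89) = 1/0.3592 ≈ 2.784.
Need ΔY = +€437 billion, so ΔG = ΔY/k = (+€437 billion) × 0.3592 ≈ +€157 billion.
The government should increase government purchases by €157 billion.

+€157 billion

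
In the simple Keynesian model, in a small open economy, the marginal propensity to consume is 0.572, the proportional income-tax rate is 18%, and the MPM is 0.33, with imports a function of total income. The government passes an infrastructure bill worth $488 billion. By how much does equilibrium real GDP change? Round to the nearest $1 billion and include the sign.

Spending multiplier = 1/(1 − c(1−t) + m) = 1/(1 − 0.572×0.82 + 0.33) = 1/0.86096 ≈ 1.161.
ΔY = k × ΔG = (+$488 billion) / 0.86096 ≈ +$567 billion.

+$567 billion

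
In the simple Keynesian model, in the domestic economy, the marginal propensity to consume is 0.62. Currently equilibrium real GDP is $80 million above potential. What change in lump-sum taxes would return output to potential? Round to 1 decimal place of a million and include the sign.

Spending multiplier = 1/(1 − MPC) = 1/(1 − 0.62) = 1/0.38 ≈ 2.632.
Tax multiplier = −c·k = −0.62/0.38 ≈ −1.632. Need ΔY = −$80 million, so ΔT = ΔY/(−c·k) = −(−$80 million) × 0.38 / 0.62 ≈ +$49 million.
The government should raise lump-sum taxes by $49 million.

+$49.0 million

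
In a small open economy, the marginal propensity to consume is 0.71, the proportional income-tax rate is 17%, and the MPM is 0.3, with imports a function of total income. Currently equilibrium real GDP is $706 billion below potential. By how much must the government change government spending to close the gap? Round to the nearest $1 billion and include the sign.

Spending multiplier = 1/(1 − c(1−t) + m) = 1/(1 − 0.71×0.83 + 0.3) = 1/0.7107 ≈ 1.407.
Need ΔY = +$706 billion, so ΔG = ΔY/k = (+$706 billion) × 0.7107 ≈ +$502 billion.
The government should increase government spending by $502 billion.

+$502 billion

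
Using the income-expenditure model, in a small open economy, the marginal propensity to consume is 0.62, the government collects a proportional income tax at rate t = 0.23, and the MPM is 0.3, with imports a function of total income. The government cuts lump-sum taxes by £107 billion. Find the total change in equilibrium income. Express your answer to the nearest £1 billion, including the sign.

A lump-sum tax change of −£107 billion shifts disposable income by +£107 billion; first-round consumption changes by −c × ΔT = −0.62 × (−£107 billion) = +£66.34 billion.
Expenditure multiplier = 1/(1 − c(1−t) + m) = 1/(1 − 0.62×0.77 + 0.3) = 1/0.8226 ≈ 1.216.
The tax multiplier is −c × k ≈ −0.754, so ΔY = k × (−c·ΔT) = (+£66.34 billion) / 0.8226 ≈ +£81 billion.

+£81 billion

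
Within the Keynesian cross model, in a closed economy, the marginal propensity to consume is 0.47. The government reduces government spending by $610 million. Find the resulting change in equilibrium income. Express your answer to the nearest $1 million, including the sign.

−$1,151 million

Spending multiplier = 1/(1 − MPC) = 1/(1 − 0.47) = 1/0.53 ≈ 1.887.
ΔY = k × ΔG = (−$610 million) / 0.53 ≈ −$1,151 million.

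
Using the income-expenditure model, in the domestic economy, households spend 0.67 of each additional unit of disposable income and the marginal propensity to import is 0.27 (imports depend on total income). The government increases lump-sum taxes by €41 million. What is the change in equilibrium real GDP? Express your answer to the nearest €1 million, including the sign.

−€46 million

A lump-sum tax change of +€41 million shifts disposable income by −€41 million; first-round consumption changes by −c × ΔT = −0.67 × (+€41 million) = −€27.47 million.
Expenditure multiplier = 1/(1 − c + m) = 1/(1 − 0.67 + 0.27) = 1/0.6 ≈ 1.667.
The tax multiplier is −c × k ≈ −1.117, so ΔY = k × (−c·ΔT) = (−€27.47 million) / 0.6 ≈ −€46 million.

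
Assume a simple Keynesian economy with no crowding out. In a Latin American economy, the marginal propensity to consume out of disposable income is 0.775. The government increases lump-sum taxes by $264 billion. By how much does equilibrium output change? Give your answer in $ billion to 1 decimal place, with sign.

A lump-sum tax change of +$264 billion shifts disposable income by −$264 billion; first-round consumption changes by −c × ΔT = −0.775 × (+$264 billion) = −$204.6 billion.
Expenditure multiplier = 1/(1 − MPC) = 1/(1 − 0.775) = 1/0.225 ≈ 4.444.
The tax multiplier is −c × k ≈ −3.444, so ΔY = k × (−c·ΔT) = (−$204.6 billion) / 0.225 ≈ −$909.3 billion.

−$909.3 billion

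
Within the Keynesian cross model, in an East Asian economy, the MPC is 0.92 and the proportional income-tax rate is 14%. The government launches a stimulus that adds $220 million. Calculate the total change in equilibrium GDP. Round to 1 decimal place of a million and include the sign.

+$1,053.6 million

Spending multiplier = 1/(1 − c(1−t)) = 1/(1 − 0.92×0.86) = 1/0.2088 ≈ 4.789.
ΔY = k × ΔG = (+$220 million) / 0.2088 ≈ +$1,053.6 million.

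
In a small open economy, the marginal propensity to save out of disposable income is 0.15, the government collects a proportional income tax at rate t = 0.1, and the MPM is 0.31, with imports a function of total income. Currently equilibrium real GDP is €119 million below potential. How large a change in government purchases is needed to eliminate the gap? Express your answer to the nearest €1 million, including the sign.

+€65 million

MPC = 1 − MPS = 1 − 0.15 = 0.85.
Spending multiplier = 1/(1 − c(1−t) + m) = 1/(1 − 0.85×0.9 + 0.31) = 1/0.545 ≈ 1.835.
Need ΔY = +€119 million, so ΔG = ΔY/k = (+€119 million) × 0.545 ≈ +€65 million.
The government should increase government purchases by €65 million.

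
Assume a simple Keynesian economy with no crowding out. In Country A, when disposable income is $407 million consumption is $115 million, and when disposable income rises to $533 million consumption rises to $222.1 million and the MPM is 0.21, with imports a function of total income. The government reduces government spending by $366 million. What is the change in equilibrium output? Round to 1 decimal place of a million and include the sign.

MPC = ΔC/ΔYd = (222.1 − 115)/(533 − 407) = 107.1/126 = 0.85.
Government-spending multiplier = 1/(1 − c + m) = 1/(1 − 0.85 + 0.21) = 1/0.36 ≈ 2.778.
ΔY = k × ΔG = (−$366 million) / 0.36 ≈ −$1,016.7 million.

−$1,016.7 million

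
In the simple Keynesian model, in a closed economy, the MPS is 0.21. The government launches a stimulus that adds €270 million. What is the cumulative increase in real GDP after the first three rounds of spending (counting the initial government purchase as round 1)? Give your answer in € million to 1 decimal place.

€651.8 million

MPC = 1 − MPS = 1 − 0.21 = 0.79.
Round 1 adds ΔG = €270 million; each later round is MPC = 0.79 times the previous.
After 3 rounds: 270 + 213.3 + 168.507 = ΔG·(1 − c^3)/(1 − c) = 270 × (1 − 0.493039)/0.21 ≈ €651.8 million.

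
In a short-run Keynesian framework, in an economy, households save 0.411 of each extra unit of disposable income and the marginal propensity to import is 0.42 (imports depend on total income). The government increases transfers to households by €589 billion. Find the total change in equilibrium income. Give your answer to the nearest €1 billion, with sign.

+€417 billion

MPC = 1 − MPS = 1 − 0.411 = 0.589.
The transfer change shifts disposable income by +€589 billion, so first-round consumption changes by c·ΔTR = 0.589 × (+€589 billion) = +€346.921 billion.
Expenditure multiplier = 1/(1 − c + m) = 1/(1 − 0.589 + 0.42) = 1/0.831 ≈ 1.203.
The transfer multiplier is c × k ≈ 0.709, so ΔY = k × (c·ΔTR) = (+€346.921 billion) / 0.831 ≈ +€417 billion.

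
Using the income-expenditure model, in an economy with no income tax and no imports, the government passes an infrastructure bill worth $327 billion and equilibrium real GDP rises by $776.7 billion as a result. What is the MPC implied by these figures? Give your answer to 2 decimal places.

0.58

Implied spending multiplier k = ΔY/ΔG = 776.7/327 ≈ 2.3752.
Since k = 1/(1 − MPC), MPC = 1 − 1/k = 1 − ΔG/ΔY = 1 − 327/776.7 ≈ 0.58.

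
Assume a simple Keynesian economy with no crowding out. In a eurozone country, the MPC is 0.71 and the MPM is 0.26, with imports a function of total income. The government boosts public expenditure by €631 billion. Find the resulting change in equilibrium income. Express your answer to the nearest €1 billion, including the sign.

Spending multiplier = 1/(1 − c + m) = 1/(1 − 0.71 + 0.26) = 1/0.55 ≈ 1.818.
ΔY = k × ΔG = (+€631 billion) / 0.55 ≈ +€1,147 billion.

+€1,147 billion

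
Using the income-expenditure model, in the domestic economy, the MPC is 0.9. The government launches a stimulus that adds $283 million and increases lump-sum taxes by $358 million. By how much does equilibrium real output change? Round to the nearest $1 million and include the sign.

Expenditure multiplier = 1/(1 − MPC) = 1/(1 − 0.9) = 1/0.1 = 10.
ΔG contributes k·ΔG = (+$283 million) / 0.1 = +$2,830 million.
ΔT of +$358 million changes first-round spending by −c·ΔT = −$322.2 million, contributing k·(−c·ΔT) = (−$322.2 million) / 0.1 = −$3,222 million.
Net ΔY = k(ΔG − c·ΔT) = (−$39.2 million) / 0.1 = −$392 million.

−$392 million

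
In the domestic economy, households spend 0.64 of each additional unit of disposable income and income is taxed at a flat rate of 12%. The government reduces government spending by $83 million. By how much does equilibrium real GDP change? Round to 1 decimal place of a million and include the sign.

Expenditure multiplier = 1/(1 − c(1−t)) = 1/(1 − 0.64×0.88) = 1/0.4368 ≈ 2.289.
ΔY = k × ΔG = (−$83 million) / 0.4368 ≈ −$190 million.

−$190.0 million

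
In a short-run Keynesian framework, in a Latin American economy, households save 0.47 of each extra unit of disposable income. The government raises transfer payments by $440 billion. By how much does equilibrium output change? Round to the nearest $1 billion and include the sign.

MPC = 1 − MPS = 1 − 0.47 = 0.53.
The transfer change shifts disposable income by +$440 billion, so first-round consumption changes by c·ΔTR = 0.53 × (+$440 billion) = +$233.2 billion.
Expenditure multiplier = 1/(1 − MPC) = 1/(1 − 0.53) = 1/0.47 ≈ 2.128.
The transfer multiplier is c × k ≈ 1.128, so ΔY = k × (c·ΔTR) = (+$233.2 billion) / 0.47 ≈ +$496 billion.

+$496 billion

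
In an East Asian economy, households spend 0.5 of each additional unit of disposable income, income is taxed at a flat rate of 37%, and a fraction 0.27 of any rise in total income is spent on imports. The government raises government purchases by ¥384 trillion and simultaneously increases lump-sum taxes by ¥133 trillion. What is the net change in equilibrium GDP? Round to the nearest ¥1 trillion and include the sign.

Expenditure multiplier = 1/(1 − c(1−t) + m) = 1/(1 − 0.5×0.63 + 0.27) = 1/0.955 ≈ 1.047.
ΔG contributes k·ΔG = (+¥384 trillion) / 0.955 ≈ +¥402.1 trillion.
ΔT of +¥133 trillion changes first-round spending by −c·ΔT = −¥66.5 trillion, contributing k·(−c·ΔT) = (−¥66.5 trillion) / 0.955 ≈ −¥69.6 trillion.
Net ΔY = k(ΔG − c·ΔT) = (+¥317.5 trillion) / 0.955 ≈ +¥332 trillion.

+¥332 trillion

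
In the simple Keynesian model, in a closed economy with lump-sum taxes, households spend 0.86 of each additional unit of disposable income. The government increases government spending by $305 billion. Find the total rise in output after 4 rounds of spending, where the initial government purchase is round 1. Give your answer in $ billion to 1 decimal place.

Round 1 adds ΔG = $305 billion; each later round is MPC = 0.86 times the previous.
After 4 rounds: 305 + 262.3 + 225.578 + 193.99708 = ΔG·(1 − c^4)/(1 − c) = 305 × (1 − 0.54700816)/0.14 ≈ $986.9 billion.

$986.9 billion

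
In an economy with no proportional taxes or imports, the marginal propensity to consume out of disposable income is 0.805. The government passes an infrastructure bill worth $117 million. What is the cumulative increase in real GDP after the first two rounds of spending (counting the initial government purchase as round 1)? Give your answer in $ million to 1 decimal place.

$211.2 million

Round 1 adds ΔG = $117 million; each later round is MPC = 0.805 times the previous.
After 2 rounds: 117 + 94.185 = ΔG·(1 − c^2)/(1 − c) = 117 × (1 − 0.648025)/0.195 ≈ $211.2 million.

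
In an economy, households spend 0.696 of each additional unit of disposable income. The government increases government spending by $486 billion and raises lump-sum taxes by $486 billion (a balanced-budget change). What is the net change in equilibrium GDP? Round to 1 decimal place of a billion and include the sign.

+$486.0 billion

Expenditure multiplier = 1/(1 − MPC) = 1/(1 − 0.696) = 1/0.304 ≈ 3.289.
ΔG contributes k·ΔG = (+$486 billion) / 0.304 ≈ +$1,598.7 billion.
ΔT of +$486 billion changes first-round spending by −c·ΔT = −$338.256 billion, contributing k·(−c·ΔT) = (−$338.256 billion) / 0.304 ≈ −$1,112.7 billion.
With ΔG = ΔT and no other leakages, the balanced-budget multiplier is 1, so ΔY = ΔG = +$486 billion.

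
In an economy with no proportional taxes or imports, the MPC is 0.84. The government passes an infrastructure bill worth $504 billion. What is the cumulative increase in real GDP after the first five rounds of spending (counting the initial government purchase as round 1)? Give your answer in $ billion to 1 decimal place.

Round 1 adds ΔG = $504 billion; each later round is MPC = 0.84 times the previous.
After 5 rounds: 504 + 423.36 + 355.6224 + 298.722816 + 250.92716544 = ΔG·(1 − c^5)/(1 − c) = 504 × (1 − 0.4182119424)/0.16 ≈ $1,832.6 billion.

$1,832.6 billion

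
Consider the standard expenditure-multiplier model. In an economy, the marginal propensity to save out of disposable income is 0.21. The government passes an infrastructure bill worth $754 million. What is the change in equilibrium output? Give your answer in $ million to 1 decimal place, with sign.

+$3,590.5 million

MPC = 1 − MPS = 1 − 0.21 = 0.79.
Government-spending multiplier = 1/(1 − MPC) = 1/(1 − 0.79) = 1/0.21 ≈ 4.762.
ΔY = k × ΔG = (+$754 million) / 0.21 ≈ +$3,590.5 million.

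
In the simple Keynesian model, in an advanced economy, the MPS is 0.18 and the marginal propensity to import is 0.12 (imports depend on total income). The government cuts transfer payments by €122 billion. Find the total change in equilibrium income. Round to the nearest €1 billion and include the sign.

MPC = 1 − MPS = 1 − 0.18 = 0.82.
The transfer change shifts disposable income by −€122 billion, so first-round consumption changes by c·ΔTR = 0.82 × (−€122 billion) = −€100.04 billion.
Expenditure multiplier = 1/(1 − c + m) = 1/(1 − 0.82 + 0.12) = 1/0.3 ≈ 3.333.
The transfer multiplier is c × k ≈ 2.733, so ΔY = k × (c·ΔTR) = (−€100.04 billion) / 0.3 ≈ −€333 billion.

−€333 billion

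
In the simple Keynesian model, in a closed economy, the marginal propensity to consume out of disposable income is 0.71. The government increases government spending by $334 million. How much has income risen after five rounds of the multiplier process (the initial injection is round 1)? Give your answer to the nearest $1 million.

$944 million

Round 1 adds ΔG = $334 million; each later round is MPC = 0.71 times the previous.
After 5 rounds: 334 + 237.14 + 168.3694 + 119.542274 + 84.87501454 = ΔG·(1 − c^5)/(1 − c) = 334 × (1 − 0.1804229351)/0.29 ≈ $944 million.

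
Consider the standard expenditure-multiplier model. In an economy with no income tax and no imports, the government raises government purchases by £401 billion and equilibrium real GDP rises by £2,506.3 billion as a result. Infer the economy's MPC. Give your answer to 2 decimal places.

Implied spending multiplier k = ΔY/ΔG = 2,506.3/401 ≈ 6.2501.
Since k = 1/(1 − MPC), MPC = 1 − 1/k = 1 − ΔG/ΔY = 1 − 401/2,506.3 ≈ 0.84.

0.84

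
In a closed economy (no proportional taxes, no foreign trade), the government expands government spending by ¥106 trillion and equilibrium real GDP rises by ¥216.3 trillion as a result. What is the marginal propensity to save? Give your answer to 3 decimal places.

Implied spending multiplier k = ΔY/ΔG = 216.3/106 ≈ 2.0406.
Since k = 1/(1 − MPC), MPC = 1 − 1/k = 1 − ΔG/ΔY = 1 − 106/216.3 ≈ 0.510.
MPS = 1 − MPC = 0.490.

0.490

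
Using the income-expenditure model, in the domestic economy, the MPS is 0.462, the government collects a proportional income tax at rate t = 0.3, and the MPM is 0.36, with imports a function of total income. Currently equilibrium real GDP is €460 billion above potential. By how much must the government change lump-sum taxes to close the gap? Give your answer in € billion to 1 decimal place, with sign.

MPC = 1 − MPS = 1 − 0.462 = 0.538.
Spending multiplier = 1/(1 − c(1−t) + m) = 1/(1 − 0.538×0.7 + 0.36) = 1/0.9834 ≈ 1.017.
Tax multiplier = −c·k = −0.538/0.9834 ≈ −0.547. Need ΔY = −€460 billion, so ΔT = ΔY/(−c·k) = −(−€460 billion) × 0.9834 / 0.538 ≈ +€840.8 billion.
The government should raise lump-sum taxes by €840.8 billion.

+€840.8 billion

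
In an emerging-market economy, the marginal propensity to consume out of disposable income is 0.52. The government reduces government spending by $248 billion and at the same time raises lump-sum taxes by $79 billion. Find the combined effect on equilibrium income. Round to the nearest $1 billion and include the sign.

−$602 billion

Expenditure multiplier = 1/(1 − MPC) = 1/(1 − 0.52) = 1/0.48 ≈ 2.083.
ΔG contributes k·ΔG = (−$248 billion) / 0.48 ≈ −$516.7 billion.
ΔT of +$79 billion changes first-round spending by −c·ΔT = −$41.08 billion, contributing k·(−c·ΔT) = (−$41.08 billion) / 0.48 ≈ −$85.6 billion.
Net ΔY = k(ΔG − c·ΔT) = (−$289.08 billion) / 0.48 ≈ −$602 billion.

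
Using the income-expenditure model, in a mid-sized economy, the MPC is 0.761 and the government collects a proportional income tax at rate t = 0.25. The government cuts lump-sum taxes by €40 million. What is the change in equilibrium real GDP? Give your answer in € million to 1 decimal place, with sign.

+€70.9 million

A lump-sum tax change of −€40 million shifts disposable income by +€40 million; first-round consumption changes by −c × ΔT = −0.761 × (−€40 million) = +€30.44 million.
Expenditure multiplier = 1/(1 − c(1−t)) = 1/(1 − 0.761×0.75) = 1/0.42925 ≈ 2.33.
The tax multiplier is −c × k ≈ −1.773, so ΔY = k × (−c·ΔT) = (+€30.44 million) / 0.42925 ≈ +€70.9 million.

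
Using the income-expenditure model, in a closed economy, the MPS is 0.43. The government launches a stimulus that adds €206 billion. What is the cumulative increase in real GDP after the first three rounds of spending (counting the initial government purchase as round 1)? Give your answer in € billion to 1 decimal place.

MPC = 1 − MPS = 1 − 0.43 = 0.57.
Round 1 adds ΔG = €206 billion; each later round is MPC = 0.57 times the previous.
After 3 rounds: 206 + 117.42 + 66.9294 = ΔG·(1 − c^3)/(1 − c) = 206 × (1 − 0.185193)/0.43 ≈ €390.3 billion.

€390.3 billion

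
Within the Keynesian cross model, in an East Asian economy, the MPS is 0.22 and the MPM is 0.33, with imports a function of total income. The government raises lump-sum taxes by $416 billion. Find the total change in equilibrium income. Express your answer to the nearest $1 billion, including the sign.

MPC = 1 − MPS = 1 − 0.22 = 0.78.
A lump-sum tax change of +$416 billion shifts disposable income by −$416 billion; first-round consumption changes by −c × ΔT = −0.78 × (+$416 billion) = −$324.48 billion.
Expenditure multiplier = 1/(1 − c + m) = 1/(1 − 0.78 + 0.33) = 1/0.55 ≈ 1.818.
The tax multiplier is −c × k ≈ −1.418, so ΔY = k × (−c·ΔT) = (−$324.48 billion) / 0.55 ≈ −$590 billion.

−$590 billion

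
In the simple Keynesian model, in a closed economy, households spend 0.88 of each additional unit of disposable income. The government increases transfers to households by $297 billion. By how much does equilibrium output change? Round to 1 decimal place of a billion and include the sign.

+$2,178.0 billion

The transfer change shifts disposable income by +$297 billion, so first-round consumption changes by c·ΔTR = 0.88 × (+$297 billion) = +$261.36 billion.
Expenditure multiplier = 1/(1 − MPC) = 1/(1 − 0.88) = 1/0.12 ≈ 8.333.
The transfer multiplier is c × k ≈ 7.333, so ΔY = k × (c·ΔTR) = (+$261.36 billion) / 0.12 = +$2,178 billion.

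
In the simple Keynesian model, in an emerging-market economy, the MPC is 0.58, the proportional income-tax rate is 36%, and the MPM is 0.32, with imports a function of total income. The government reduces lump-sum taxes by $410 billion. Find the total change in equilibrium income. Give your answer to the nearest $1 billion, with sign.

A lump-sum tax change of −$410 billion shifts disposable income by +$410 billion; first-round consumption changes by −c × ΔT = −0.58 × (−$410 billion) = +$237.8 billion.
Expenditure multiplier = 1/(1 − c(1−t) + m) = 1/(1 − 0.58×0.64 + 0.32) = 1/0.9488 ≈ 1.054.
The tax multiplier is −c × k ≈ −0.611, so ΔY = k × (−c·ΔT) = (+$237.8 billion) / 0.9488 ≈ +$251 billion.

+$251 billion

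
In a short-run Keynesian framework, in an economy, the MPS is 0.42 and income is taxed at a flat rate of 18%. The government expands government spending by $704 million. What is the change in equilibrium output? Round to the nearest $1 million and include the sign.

MPC = 1 − MPS = 1 − 0.42 = 0.58.
Expenditure multiplier = 1/(1 − c(1−t)) = 1/(1 − 0.58×0.82) = 1/0.5244 ≈ 1.907.
ΔY = k × ΔG = (+$704 million) / 0.5244 ≈ +$1,342 million.

+$1,342 million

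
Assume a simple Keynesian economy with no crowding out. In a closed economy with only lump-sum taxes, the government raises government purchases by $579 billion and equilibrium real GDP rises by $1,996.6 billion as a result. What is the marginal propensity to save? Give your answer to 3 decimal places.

0.290

Implied spending multiplier k = ΔY/ΔG = 1,996.6/579 ≈ 3.4484.
Since k = 1/(1 − MPC), MPC = 1 − 1/k = 1 − ΔG/ΔY = 1 − 579/1,996.6 ≈ 0.710.
MPS = 1 − MPC = 0.290.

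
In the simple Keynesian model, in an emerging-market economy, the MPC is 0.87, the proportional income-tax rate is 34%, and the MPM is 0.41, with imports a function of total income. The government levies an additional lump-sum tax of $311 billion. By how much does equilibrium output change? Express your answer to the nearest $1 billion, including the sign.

−$324 billion

A lump-sum tax change of +$311 billion shifts disposable income by −$311 billion; first-round consumption changes by −c × ΔT = −0.87 × (+$311 billion) = −$270.57 billion.
Expenditure multiplier = 1/(1 − c(1−t) + m) = 1/(1 − 0.87×0.66 + 0.41) = 1/0.8358 ≈ 1.196.
The tax multiplier is −c × k ≈ −1.041, so ΔY = k × (−c·ΔT) = (−$270.57 billion) / 0.8358 ≈ −$324 billion.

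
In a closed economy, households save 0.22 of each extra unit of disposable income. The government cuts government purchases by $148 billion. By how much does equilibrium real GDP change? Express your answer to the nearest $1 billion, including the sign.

MPC = 1 − MPS = 1 − 0.22 = 0.78.
Government-spending multiplier = 1/(1 − MPC) = 1/(1 − 0.78) = 1/0.22 ≈ 4.545.
ΔY = k × ΔG = (−$148 billion) / 0.22 ≈ −$673 billion.

−$673 billion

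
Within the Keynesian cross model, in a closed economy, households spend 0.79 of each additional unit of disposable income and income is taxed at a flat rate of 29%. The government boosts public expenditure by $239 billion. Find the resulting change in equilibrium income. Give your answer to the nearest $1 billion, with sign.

+$544 billion

Government-spending multiplier = 1/(1 − c(1−t)) = 1/(1 − 0.79×0.71) = 1/0.4391 ≈ 2.277.
ΔY = k × ΔG = (+$239 billion) / 0.4391 ≈ +$544 billion.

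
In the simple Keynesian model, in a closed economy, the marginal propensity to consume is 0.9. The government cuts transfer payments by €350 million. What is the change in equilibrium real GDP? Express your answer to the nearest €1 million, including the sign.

−€3,150 million

The transfer change shifts disposable income by −€350 million, so first-round consumption changes by c·ΔTR = 0.9 × (−€350 million) = −€315 million.
Expenditure multiplier = 1/(1 − MPC) = 1/(1 − 0.9) = 1/0.1 = 10.
The transfer multiplier is c × k = 9, so ΔY = k × (c·ΔTR) = (−€315 million) / 0.1 = −€3,150 million.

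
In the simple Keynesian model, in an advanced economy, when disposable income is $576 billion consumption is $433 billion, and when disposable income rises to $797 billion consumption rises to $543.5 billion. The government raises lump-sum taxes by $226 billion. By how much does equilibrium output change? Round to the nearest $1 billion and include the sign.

−$226 billion

MPC = ΔC/ΔYd = (543.5 − 433)/(797 − 576) = 110.5/221 = 0.5.
A lump-sum tax change of +$226 billion shifts disposable income by −$226 billion; first-round consumption changes by −c × ΔT = −0.5 × (+$226 billion) = −$113 billion.
Expenditure multiplier = 1/(1 − MPC) = 1/(1 − 0.5) = 1/0.5 = 2.
The tax multiplier is −c × k = −1, so ΔY = k × (−c·ΔT) = (−$113 billion) / 0.5 = −$226 billion.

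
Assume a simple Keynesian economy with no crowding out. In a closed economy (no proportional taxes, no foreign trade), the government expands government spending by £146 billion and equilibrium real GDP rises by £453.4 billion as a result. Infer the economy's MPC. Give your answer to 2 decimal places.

0.68

Implied spending multiplier k = ΔY/ΔG = 453.4/146 ≈ 3.1055.
Since k = 1/(1 − MPC), MPC = 1 − 1/k = 1 − ΔG/ΔY = 1 − 146/453.4 ≈ 0.68.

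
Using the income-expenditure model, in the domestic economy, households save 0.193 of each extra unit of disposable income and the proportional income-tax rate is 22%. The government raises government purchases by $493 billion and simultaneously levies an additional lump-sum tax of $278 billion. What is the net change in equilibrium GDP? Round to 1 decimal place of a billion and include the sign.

+$725.0 billion

MPC = 1 − MPS = 1 − 0.193 = 0.807.
Expenditure multiplier = 1/(1 − c(1−t)) = 1/(1 − 0.807×0.78) = 1/0.37054 ≈ 2.699.
ΔG contributes k·ΔG = (+$493 billion) / 0.37054 ≈ +$1,330.5 billion.
ΔT of +$278 billion changes first-round spending by −c·ΔT = −$224.346 billion, contributing k·(−c·ΔT) = (−$224.346 billion) / 0.37054 ≈ −$605.5 billion.
Net ΔY = k(ΔG − c·ΔT) = (+$268.654 billion) / 0.37054 ≈ +$725 billion.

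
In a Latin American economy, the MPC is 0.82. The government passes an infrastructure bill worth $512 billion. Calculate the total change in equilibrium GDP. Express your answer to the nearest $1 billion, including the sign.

Expenditure multiplier = 1/(1 − MPC) = 1/(1 − 0.82) = 1/0.18 ≈ 5.556.
ΔY = k × ΔG = (+$512 billion) / 0.18 ≈ +$2,844 billion.

+$2,844 billion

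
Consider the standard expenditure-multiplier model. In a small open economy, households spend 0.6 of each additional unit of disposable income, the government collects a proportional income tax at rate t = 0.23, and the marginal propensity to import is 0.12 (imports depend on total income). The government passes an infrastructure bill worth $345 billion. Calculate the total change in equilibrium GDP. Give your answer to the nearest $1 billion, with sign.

Expenditure multiplier = 1/(1 − c(1−t) + m) = 1/(1 − 0.6×0.77 + 0.12) = 1/0.658 ≈ 1.52.
ΔY = k × ΔG = (+$345 billion) / 0.658 ≈ +$524 billion.

+$524 billion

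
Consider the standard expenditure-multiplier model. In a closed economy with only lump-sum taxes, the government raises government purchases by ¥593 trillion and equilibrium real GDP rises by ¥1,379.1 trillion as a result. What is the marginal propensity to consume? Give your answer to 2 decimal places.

0.57

Implied spending multiplier k = ΔY/ΔG = 1,379.1/593 ≈ 2.3256.
Since k = 1/(1 − MPC), MPC = 1 − 1/k = 1 − ΔG/ΔY = 1 − 593/1,379.1 ≈ 0.57.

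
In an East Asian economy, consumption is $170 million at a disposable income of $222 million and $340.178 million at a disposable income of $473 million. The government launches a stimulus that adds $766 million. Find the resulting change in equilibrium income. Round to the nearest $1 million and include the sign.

+$2,379 million

MPC = ΔC/ΔYd = (340.178 − 170)/(473 − 222) = 170.178/251 = 0.678.
Government-spending multiplier = 1/(1 − MPC) = 1/(1 − 0.678) = 1/0.322 ≈ 3.106.
ΔY = k × ΔG = (+$766 million) / 0.322 ≈ +$2,379 million.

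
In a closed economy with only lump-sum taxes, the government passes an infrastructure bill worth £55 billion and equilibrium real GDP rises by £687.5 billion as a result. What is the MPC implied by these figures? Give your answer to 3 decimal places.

0.920

Implied spending multiplier k = ΔY/ΔG = 687.5/55 = 12.5.
Since k = 1/(1 − MPC), MPC = 1 − 1/k = 1 − ΔG/ΔY = 1 − 55/687.5 = 0.920.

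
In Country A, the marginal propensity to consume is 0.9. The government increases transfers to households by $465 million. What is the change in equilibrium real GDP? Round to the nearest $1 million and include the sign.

The transfer change shifts disposable income by +$465 million, so first-round consumption changes by c·ΔTR = 0.9 × (+$465 million) = +$418.5 million.
Expenditure multiplier = 1/(1 − MPC) = 1/(1 − 0.9) = 1/0.1 = 10.
The transfer multiplier is c × k = 9, so ΔY = k × (c·ΔTR) = (+$418.5 million) / 0.1 = +$4,185 million.

+$4,185 million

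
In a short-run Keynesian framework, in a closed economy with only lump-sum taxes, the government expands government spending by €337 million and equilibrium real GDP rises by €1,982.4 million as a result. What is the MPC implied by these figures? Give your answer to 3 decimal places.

0.830

Implied spending multiplier k = ΔY/ΔG = 1,982.4/337 ≈ 5.8825.
Since k = 1/(1 − MPC), MPC = 1 − 1/k = 1 − ΔG/ΔY = 1 − 337/1,982.4 ≈ 0.830.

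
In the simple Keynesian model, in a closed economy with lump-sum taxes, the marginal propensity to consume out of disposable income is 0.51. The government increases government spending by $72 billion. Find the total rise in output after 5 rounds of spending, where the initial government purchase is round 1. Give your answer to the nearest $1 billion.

$142 billion

Round 1 adds ΔG = $72 billion; each later round is MPC = 0.51 times the previous.
After 5 rounds: 72 + 36.72 + 18.7272 + 9.550872 + 4.87094472 = ΔG·(1 − c^5)/(1 − c) = 72 × (1 − 0.0345025251)/0.49 ≈ $142 billion.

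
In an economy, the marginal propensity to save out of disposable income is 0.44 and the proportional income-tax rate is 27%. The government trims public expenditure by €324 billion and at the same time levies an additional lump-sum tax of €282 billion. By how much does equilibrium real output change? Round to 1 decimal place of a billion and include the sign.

MPC = 1 − MPS = 1 − 0.44 = 0.56.
Expenditure multiplier = 1/(1 − c(1−t)) = 1/(1 − 0.56×0.73) = 1/0.5912 ≈ 1.691.
ΔG contributes k·ΔG = (−€324 billion) / 0.5912 ≈ −€548 billion.
ΔT of +€282 billion changes first-round spending by −c·ΔT = −€157.92 billion, contributing k·(−c·ΔT) = (−€157.92 billion) / 0.5912 ≈ −€267.1 billion.
Net ΔY = k(ΔG − c·ΔT) = (−€481.92 billion) / 0.5912 ≈ −€815.2 billion.

−€815.2 billion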